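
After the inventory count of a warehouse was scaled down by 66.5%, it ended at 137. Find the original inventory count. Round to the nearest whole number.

The overall multiplier applied was 0.335.
So the original inventory count was 137 ÷ 0.335 ≈ 409.

409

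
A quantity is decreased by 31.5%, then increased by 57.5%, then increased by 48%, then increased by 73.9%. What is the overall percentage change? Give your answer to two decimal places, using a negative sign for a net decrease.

The combined multiplier is 0.685 × 1.575 × 1.48 × 1.739 = 2.776722165.
That corresponds to an increase of 177.67%.

177.67%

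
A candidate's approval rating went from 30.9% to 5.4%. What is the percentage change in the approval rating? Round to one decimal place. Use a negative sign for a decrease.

-82.5%

The change is 5.4 − 30.9 = -25.5 percentage points.
Relative to the original 30.9%, that is -25.5 ÷ 30.9 ≈ -82.5%.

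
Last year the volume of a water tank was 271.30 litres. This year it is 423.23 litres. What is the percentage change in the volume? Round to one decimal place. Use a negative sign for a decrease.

Change: 423.23 − 271.30 = 151.93.
Relative to the original: 151.93 ÷ 271.30 ≈ 56.0%.

56.0%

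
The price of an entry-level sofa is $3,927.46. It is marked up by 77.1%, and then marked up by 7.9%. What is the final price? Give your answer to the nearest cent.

Apply the 77.1% increase: $3,927.46 × 1.771 = $6955.53166.
Apply the 7.9% increase: $6955.53166 × 1.079 = $7505.01866114 ≈ $7,505.02.

$7,505.02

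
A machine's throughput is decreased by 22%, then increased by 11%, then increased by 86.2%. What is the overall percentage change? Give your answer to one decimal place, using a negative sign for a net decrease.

The combined multiplier is 0.78 × 1.11 × 1.862 = 1.6121196.
That corresponds to an increase of 61.2%.

61.2%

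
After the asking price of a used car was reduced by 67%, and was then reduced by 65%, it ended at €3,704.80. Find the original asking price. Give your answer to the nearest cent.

€32,076.19

The overall multiplier applied was 0.33 × 0.35 = 0.1155.
So the original asking price was €3,704.80 ÷ 0.1155 ≈ €32,076.19.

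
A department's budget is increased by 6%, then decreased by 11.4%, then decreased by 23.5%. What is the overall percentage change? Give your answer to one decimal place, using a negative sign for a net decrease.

A 6% increase multiplies by 1.06.
Then an 11.4% decrease: 1.06 × 0.886 = 0.93916.
Then a 23.5% decrease: 0.93916 × 0.765 = 0.7184574.
Overall factor 0.7184574, i.e. -28.2%.

-28.2%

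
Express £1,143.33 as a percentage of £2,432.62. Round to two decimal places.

£1,143.33 ÷ £2,432.62 ≈ 47.00%.

47.00%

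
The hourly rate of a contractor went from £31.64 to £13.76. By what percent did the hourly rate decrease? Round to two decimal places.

56.51%

Change: £13.76 − £31.64 = -£17.88.
Relative to the original: -£17.88 ÷ £31.64 ≈ -56.51%.
So the hourly rate decreased by 56.51%.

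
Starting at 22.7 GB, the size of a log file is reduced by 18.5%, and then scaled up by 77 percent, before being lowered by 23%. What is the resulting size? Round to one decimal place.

After the 18.5% decrease: 22.7 × 0.815 = 18.5005.
After the 77% increase: 18.5005 × 1.77 = 32.745885.
After the 23% decrease: 32.745885 × 0.77 = 25.21433145 ≈ 25.2.

25.2 GB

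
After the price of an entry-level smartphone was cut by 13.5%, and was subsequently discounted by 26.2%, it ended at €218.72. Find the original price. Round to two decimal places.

Undoing the 26.2% decrease: €218.72 ÷ 0.738 ≈ €296.368564.
Undoing the 13.5% decrease: €296.368564 ÷ 0.865 ≈ €342.62.

€342.62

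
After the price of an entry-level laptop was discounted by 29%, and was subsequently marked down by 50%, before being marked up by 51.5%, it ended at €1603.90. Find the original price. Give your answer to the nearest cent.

Undoing the 51.5% increase: €1603.90 ÷ 1.515 ≈ €1058.679868.
Undoing the 50% decrease: €1058.679868 ÷ 0.5 = €2117.359736.
Undoing the 29% decrease: €2117.359736 ÷ 0.71 ≈ €2982.20.

€2982.20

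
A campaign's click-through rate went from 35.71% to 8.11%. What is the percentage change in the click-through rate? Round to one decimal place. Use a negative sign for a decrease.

The change is 8.11 − 35.71 = -27.60 percentage points.
Relative to the original 35.71%, that is -27.60 ÷ 35.71 ≈ -77.3%.

-77.3%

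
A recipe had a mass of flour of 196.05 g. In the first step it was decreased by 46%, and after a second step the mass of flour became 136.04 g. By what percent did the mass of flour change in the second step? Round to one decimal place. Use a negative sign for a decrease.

After the first step: 196.05 × 0.54 = 105.867.
Second-step multiplier: 136.04 ÷ 105.867 ≈ 1.28501.
That is a change of 28.5%.

28.5%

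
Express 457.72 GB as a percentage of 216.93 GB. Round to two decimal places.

211.00%

457.72 GB ÷ 216.93 GB ≈ 211.00%.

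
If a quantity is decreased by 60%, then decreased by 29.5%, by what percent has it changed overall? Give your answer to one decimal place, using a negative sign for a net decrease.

-71.8%

The combined multiplier is 0.4 × 0.705 = 0.282.
That corresponds to a decrease of 71.8%.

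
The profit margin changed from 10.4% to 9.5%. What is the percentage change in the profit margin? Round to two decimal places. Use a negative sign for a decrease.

-8.65%

The change is 9.5 − 10.4 = -0.9 percentage points.
Relative to the original 10.4%, that is -0.9 ÷ 10.4 ≈ -8.65%.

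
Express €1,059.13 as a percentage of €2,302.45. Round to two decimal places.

€1,059.13 ÷ €2,302.45 ≈ 46.00%.

46.00%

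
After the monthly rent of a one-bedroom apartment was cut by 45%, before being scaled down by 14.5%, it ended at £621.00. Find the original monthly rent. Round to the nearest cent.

The overall multiplier applied was 0.55 × 0.855 = 0.47025.
So the original monthly rent was £621.00 ÷ 0.47025 ≈ £1,320.57.

£1,320.57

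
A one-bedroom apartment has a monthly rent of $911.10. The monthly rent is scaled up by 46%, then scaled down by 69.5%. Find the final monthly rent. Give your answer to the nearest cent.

$405.71

After the 46% increase: $911.10 × 1.46 = $1330.206.
After the 69.5% decrease: $1330.206 × 0.305 = $405.71283 ≈ $405.71.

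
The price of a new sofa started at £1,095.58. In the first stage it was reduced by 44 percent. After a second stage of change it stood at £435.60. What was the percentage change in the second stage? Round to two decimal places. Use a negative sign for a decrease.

After the first stage: £1,095.58 × 0.56 = £613.5248.
Second-stage multiplier: £435.60 ÷ £613.5248 ≈ 0.709996.
That is a change of -29.00%.

-29.00%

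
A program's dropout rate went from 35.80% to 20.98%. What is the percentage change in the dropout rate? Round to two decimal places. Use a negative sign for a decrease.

The change is 20.98 − 35.80 = -14.82 percentage points.
Relative to the original 35.80%, that is -14.82 ÷ 35.80 ≈ -41.40%.

-41.40%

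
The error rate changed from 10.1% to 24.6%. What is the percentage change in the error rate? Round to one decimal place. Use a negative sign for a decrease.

The change is 24.6 − 10.1 = 14.5 percentage points.
Relative to the original 10.1%, that is 14.5 ÷ 10.1 ≈ 143.6%.

143.6%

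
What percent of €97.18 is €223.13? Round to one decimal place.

229.6%

€223.13 ÷ €97.18 ≈ 229.6%.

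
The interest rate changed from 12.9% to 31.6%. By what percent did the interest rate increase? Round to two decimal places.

The change is 31.6 − 12.9 = 18.7 percentage points.
Relative to the original 12.9%, that is 18.7 ÷ 12.9 ≈ 144.96%.
So the interest rate rose by 144.96%.

144.96%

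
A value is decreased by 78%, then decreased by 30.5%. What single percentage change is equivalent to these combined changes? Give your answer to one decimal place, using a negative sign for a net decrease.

The combined multiplier is 0.22 × 0.695 = 0.1529.
That corresponds to a decrease of 84.7%.

-84.7%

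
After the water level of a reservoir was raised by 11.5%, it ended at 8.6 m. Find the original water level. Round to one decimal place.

The overall multiplier applied was 1.115.
So the original water level was 8.6 ÷ 1.115 ≈ 7.7 m.

7.7 m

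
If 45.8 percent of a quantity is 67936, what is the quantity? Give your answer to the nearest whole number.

148332

67936 ÷ 0.458 ≈ 148332.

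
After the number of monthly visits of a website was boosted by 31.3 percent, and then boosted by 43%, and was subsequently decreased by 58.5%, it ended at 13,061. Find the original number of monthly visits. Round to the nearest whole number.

The overall multiplier applied was 1.313 × 1.43 × 0.415 = 0.77919985.
So the original number of monthly visits was 13,061 ÷ 0.77919985 ≈ 16,762.

16,762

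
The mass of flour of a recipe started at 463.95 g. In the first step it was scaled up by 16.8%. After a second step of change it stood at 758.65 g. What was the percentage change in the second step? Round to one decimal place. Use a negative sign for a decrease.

After the first step: 463.95 × 1.168 = 541.8936.
Second-step multiplier: 758.65 ÷ 541.8936 ≈ 1.4.
That is a change of 40.0%.

40.0%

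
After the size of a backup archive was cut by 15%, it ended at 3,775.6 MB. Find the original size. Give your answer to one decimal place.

4,441.9 MB

The overall multiplier applied was 0.85.
So the original size was 3,775.6 ÷ 0.85 ≈ 4,441.9 MB.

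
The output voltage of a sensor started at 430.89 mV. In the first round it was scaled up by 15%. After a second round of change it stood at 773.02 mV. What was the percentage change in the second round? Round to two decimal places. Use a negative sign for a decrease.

After the first round: 430.89 × 1.15 = 495.5235.
Second-round multiplier: 773.02 ÷ 495.5235 ≈ 1.560007.
That is a change of 56.00%.

56.00%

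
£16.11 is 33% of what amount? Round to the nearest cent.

£48.82

£16.11 ÷ 0.33 ≈ £48.82.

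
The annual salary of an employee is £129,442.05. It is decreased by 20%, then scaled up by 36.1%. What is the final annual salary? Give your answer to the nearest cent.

£140,936.50

Apply the 20% decrease: £129,442.05 × 0.8 = £103553.64.
36.1% increase: £103553.64 × 1.361 = £140936.50404 ≈ £140,936.50.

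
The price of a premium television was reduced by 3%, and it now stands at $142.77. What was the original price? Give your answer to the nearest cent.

$147.19

The overall multiplier applied was 0.97.
So the original price was $142.77 ÷ 0.97 ≈ $147.19.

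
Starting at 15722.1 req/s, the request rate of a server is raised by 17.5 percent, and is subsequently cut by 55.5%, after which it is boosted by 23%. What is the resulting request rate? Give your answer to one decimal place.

After the 17.5% increase: 15722.1 × 1.175 = 18473.4675.
After the 55.5% decrease: 18473.4675 × 0.445 = 8220.6930375.
23% increase: 8220.6930375 × 1.23 = 10111.452436125 ≈ 10111.5.

10111.5 req/s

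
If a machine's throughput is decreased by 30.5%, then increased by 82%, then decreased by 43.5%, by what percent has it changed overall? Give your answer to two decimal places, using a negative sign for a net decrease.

-28.53%

The combined multiplier is 0.695 × 1.82 × 0.565 = 0.7146685.
That corresponds to a decrease of 28.53%.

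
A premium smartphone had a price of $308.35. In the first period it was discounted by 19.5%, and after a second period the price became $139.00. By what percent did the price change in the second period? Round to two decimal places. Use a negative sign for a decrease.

-44.00%

After the first period: $308.35 × 0.805 = $248.22175.
Second-period multiplier: $139.00 ÷ $248.22175 ≈ 0.559983.
That is a change of -44.00%.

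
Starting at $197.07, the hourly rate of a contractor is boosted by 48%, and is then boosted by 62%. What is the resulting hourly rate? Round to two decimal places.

After the 48% increase: $197.07 × 1.48 = $291.6636.
Apply the 62% increase: $291.6636 × 1.62 = $472.495032 ≈ $472.50.

$472.50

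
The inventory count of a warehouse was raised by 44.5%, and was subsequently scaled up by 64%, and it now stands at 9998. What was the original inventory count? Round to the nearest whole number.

4219

Undoing the 64% increase: 9998 ÷ 1.64 ≈ 6096.341463.
Undoing the 44.5% increase: 6096.341463 ÷ 1.445 ≈ 4219.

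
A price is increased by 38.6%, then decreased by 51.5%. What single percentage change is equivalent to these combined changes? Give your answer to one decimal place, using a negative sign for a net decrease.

A 38.6% increase multiplies by 1.386.
Then a 51.5% decrease: 1.386 × 0.485 = 0.67221.
Overall factor 0.67221, i.e. -32.8%.

-32.8%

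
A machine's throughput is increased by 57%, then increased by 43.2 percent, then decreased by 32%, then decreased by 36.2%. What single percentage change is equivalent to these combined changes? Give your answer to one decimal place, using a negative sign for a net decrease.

A 57% increase multiplies by 1.57.
Then a 43.2% increase: 1.57 × 1.432 = 2.24824.
Then a 32% decrease: 2.24824 × 0.68 = 1.5288032.
Then a 36.2% decrease: 1.5288032 × 0.638 = 0.9753764416.
Overall factor 0.9753764416, i.e. -2.5%.

-2.5%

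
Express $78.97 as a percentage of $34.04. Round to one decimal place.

$78.97 ÷ $34.04 ≈ 232.0%.

232.0%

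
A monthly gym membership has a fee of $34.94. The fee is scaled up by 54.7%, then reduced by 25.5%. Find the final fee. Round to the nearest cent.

$40.27

After the 54.7% increase: $34.94 × 1.547 = $54.05218.
Apply the 25.5% decrease: $54.05218 × 0.745 = $40.2688741 ≈ $40.27.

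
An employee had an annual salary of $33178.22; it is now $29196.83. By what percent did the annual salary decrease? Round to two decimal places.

12.00%

Change: $29196.83 − $33178.22 = -$3981.39.
Relative to the original: -$3981.39 ÷ $33178.22 ≈ -12.00%.
So the annual salary decreased by 12.00%.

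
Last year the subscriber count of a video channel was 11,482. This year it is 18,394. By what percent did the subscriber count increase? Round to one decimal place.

60.2%

Change: 18,394 − 11,482 = 6,912.
Relative to the original: 6,912 ÷ 11,482 ≈ 60.2%.
So the subscriber count increased by 60.2%.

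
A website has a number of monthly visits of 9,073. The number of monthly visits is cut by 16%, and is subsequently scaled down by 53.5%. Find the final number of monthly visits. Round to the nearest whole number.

3,544

Each change multiplies by a factor: 0.84 × 0.465 = 0.3906.
9,073 × 0.3906 = 3543.9138 ≈ 3,544.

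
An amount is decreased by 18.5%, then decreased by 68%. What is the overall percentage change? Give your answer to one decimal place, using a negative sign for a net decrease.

-73.9%

The combined multiplier is 0.815 × 0.32 = 0.2608.
That corresponds to a decrease of 73.9%.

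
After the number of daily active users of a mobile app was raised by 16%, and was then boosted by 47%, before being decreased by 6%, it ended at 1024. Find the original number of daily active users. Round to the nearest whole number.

The overall multiplier applied was 1.16 × 1.47 × 0.94 = 1.602888.
So the original number of daily active users was 1024 ÷ 1.602888 ≈ 639.

639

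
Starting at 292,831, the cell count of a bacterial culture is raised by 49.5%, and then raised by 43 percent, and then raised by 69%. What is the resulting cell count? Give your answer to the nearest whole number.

Each change multiplies by a factor: 1.495 × 1.43 × 1.69 = 3.6129665.
292,831 × 3.6129665 = 1057988.5931615 ≈ 1,057,989.

1,057,989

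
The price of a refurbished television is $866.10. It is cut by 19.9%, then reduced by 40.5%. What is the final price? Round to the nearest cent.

19.9% decrease: $866.10 × 0.801 = $693.7461.
Apply the 40.5% decrease: $693.7461 × 0.595 = $412.7789295 ≈ $412.78.

$412.78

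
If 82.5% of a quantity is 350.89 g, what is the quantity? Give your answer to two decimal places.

425.32 g

350.89 g ÷ 0.825 ≈ 425.32 g.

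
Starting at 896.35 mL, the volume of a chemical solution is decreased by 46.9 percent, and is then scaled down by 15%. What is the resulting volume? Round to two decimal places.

After the 46.9% decrease: 896.35 × 0.531 = 475.96185.
15% decrease: 475.96185 × 0.85 = 404.5675725 ≈ 404.57.

404.57 mL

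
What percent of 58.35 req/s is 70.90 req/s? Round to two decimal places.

121.51%

70.90 req/s ÷ 58.35 req/s ≈ 121.51%.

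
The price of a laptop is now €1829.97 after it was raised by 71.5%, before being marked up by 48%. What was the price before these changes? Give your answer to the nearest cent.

Undoing the 48% increase: €1829.97 ÷ 1.48 ≈ €1236.466216.
Undoing the 71.5% increase: €1236.466216 ÷ 1.715 ≈ €720.97.

€720.97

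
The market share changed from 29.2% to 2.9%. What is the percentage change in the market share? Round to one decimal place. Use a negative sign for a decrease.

The change is 2.9 − 29.2 = -26.3 percentage points.
Relative to the original 29.2%, that is -26.3 ÷ 29.2 ≈ -90.1%.

-90.1%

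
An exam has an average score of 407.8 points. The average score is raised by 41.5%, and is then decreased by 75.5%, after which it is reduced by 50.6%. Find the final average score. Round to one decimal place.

69.8 points

Apply the 41.5% increase: 407.8 × 1.415 = 577.037.
Apply the 75.5% decrease: 577.037 × 0.245 = 141.374065.
After the 50.6% decrease: 141.374065 × 0.494 = 69.83878811 ≈ 69.8.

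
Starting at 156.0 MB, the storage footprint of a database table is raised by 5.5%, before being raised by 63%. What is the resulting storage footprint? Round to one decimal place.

268.3 MB

Each change multiplies by a factor: 1.055 × 1.63 = 1.71965.
156.0 × 1.71965 = 268.2654 ≈ 268.3.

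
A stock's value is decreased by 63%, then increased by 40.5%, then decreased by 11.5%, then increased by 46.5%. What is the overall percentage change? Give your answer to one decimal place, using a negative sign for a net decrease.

-32.6%

A 63% decrease multiplies by 0.37.
Then a 40.5% increase: 0.37 × 1.405 = 0.51985.
Then an 11.5% decrease: 0.51985 × 0.885 = 0.46006725.
Then a 46.5% increase: 0.46006725 × 1.465 = 0.67399852125.
Overall factor 0.67399852125, i.e. -32.6%.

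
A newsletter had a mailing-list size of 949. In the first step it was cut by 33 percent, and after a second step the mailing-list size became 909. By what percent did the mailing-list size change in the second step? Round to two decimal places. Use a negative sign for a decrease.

42.96%

After the first step: 949 × 0.67 = 635.83.
Second-step multiplier: 909 ÷ 635.83 ≈ 1.429627.
That is a change of 42.96%.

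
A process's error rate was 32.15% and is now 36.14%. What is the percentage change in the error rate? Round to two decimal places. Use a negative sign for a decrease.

The change is 36.14 − 32.15 = 3.99 percentage points.
Relative to the original 32.15%, that is 3.99 ÷ 32.15 ≈ 12.41%.

12.41%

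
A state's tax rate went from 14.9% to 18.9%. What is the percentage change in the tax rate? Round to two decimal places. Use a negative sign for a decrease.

The change is 18.9 − 14.9 = 4.0 percentage points.
Relative to the original 14.9%, that is 4.0 ÷ 14.9 ≈ 26.85%.

26.85%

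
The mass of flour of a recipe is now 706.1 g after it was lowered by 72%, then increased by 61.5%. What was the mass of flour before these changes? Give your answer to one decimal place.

1561.5 g

Undoing the 61.5% increase: 706.1 ÷ 1.615 ≈ 437.213622.
Undoing the 72% decrease: 437.213622 ÷ 0.28 ≈ 1561.5 g.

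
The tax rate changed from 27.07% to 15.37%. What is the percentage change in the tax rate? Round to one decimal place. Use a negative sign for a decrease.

The change is 15.37 − 27.07 = -11.70 percentage points.
Relative to the original 27.07%, that is -11.70 ÷ 27.07 ≈ -43.2%.

-43.2%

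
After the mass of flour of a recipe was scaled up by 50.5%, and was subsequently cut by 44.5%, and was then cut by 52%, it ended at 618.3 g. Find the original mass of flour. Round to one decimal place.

1542.2 g

Undoing the 52% decrease: 618.3 ÷ 0.48 = 1288.125.
Undoing the 44.5% decrease: 1288.125 ÷ 0.555 ≈ 2320.945946.
Undoing the 50.5% increase: 2320.945946 ÷ 1.505 ≈ 1542.2 g.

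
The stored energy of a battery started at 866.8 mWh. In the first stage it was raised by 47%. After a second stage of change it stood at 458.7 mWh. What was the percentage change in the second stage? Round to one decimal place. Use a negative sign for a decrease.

-64.0%

After the first stage: 866.8 × 1.47 = 1274.196.
Second-stage multiplier: 458.7 ÷ 1274.196 ≈ 0.35999.
That is a change of -64.0%.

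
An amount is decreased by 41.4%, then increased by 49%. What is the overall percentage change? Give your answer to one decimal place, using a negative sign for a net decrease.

-12.7%

A 41.4% decrease multiplies by 0.586.
Then a 49% increase: 0.586 × 1.49 = 0.87314.
Overall factor 0.87314, i.e. -12.7%.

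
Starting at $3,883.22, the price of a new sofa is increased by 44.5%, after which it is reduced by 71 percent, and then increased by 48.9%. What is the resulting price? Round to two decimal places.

After the 44.5% increase: $3,883.22 × 1.445 = $5611.2529.
Apply the 71% decrease: $5611.2529 × 0.29 = $1627.263341.
48.9% increase: $1627.263341 × 1.489 = $2422.995114749 ≈ $2,423.00.

$2,423.00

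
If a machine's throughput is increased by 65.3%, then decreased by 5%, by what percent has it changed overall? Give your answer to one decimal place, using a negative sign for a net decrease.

The combined multiplier is 1.653 × 0.95 = 1.57035.
That corresponds to an increase of 57.0%.

57.0%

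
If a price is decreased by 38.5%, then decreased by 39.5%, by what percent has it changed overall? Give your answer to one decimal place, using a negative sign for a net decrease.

A 38.5% decrease multiplies by 0.615.
Then a 39.5% decrease: 0.615 × 0.605 = 0.372075.
Overall factor 0.372075, i.e. -62.8%.

-62.8%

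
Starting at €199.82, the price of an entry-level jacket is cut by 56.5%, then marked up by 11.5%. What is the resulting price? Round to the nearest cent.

Each change multiplies by a factor: 0.435 × 1.115 = 0.485025.
€199.82 × 0.485025 = €96.9176955 ≈ €96.92.

€96.92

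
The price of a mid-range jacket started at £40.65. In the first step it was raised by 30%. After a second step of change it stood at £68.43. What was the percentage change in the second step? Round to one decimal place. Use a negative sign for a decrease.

After the first step: £40.65 × 1.3 = £52.845.
Second-step multiplier: £68.43 ÷ £52.845 ≈ 1.29492.
That is a change of 29.5%.

29.5%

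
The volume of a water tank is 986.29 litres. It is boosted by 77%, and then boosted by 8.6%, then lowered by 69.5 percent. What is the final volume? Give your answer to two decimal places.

Apply the 77% increase: 986.29 × 1.77 = 1745.7333.
8.6% increase: 1745.7333 × 1.086 = 1895.8663638.
After the 69.5% decrease: 1895.8663638 × 0.305 = 578.239240959 ≈ 578.24.

578.24 litres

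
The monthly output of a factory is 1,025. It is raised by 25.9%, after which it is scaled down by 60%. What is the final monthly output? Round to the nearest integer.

516

25.9% increase: 1,025 × 1.259 = 1290.475.
Apply the 60% decrease: 1290.475 × 0.4 = 516.19 ≈ 516.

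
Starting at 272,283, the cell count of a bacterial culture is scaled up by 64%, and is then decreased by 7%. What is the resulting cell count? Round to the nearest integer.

415,286

Apply the 64% increase: 272,283 × 1.64 = 446544.12.
Apply the 7% decrease: 446544.12 × 0.93 = 415286.0316 ≈ 415,286.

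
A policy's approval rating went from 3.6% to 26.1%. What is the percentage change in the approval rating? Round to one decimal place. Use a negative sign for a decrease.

The change is 26.1 − 3.6 = 22.5 percentage points.
Relative to the original 3.6%, that is 22.5 ÷ 3.6 = 625.0%.

625.0%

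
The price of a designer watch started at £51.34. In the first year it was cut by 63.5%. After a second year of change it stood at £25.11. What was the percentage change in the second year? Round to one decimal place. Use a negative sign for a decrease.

34.0%

After the first year: £51.34 × 0.365 = £18.7391.
Second-year multiplier: £25.11 ÷ £18.7391 ≈ 1.33998.
That is a change of 34.0%.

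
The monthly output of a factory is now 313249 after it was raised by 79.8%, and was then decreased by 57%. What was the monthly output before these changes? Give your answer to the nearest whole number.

405165

Undoing the 57% decrease: 313249 ÷ 0.43 ≈ 728486.046512.
Undoing the 79.8% increase: 728486.046512 ÷ 1.798 ≈ 405165.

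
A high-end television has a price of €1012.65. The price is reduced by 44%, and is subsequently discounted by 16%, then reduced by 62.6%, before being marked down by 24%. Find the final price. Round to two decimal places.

€135.40

44% decrease: €1012.65 × 0.56 = €567.084.
After the 16% decrease: €567.084 × 0.84 = €476.35056.
Apply the 62.6% decrease: €476.35056 × 0.374 = €178.15510944.
Apply the 24% decrease: €178.15510944 × 0.76 = €135.3978831744 ≈ €135.40.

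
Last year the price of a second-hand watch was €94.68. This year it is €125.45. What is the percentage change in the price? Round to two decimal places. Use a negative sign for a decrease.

Change: €125.45 − €94.68 = €30.77.
Relative to the original: €30.77 ÷ €94.68 ≈ 32.50%.

32.50%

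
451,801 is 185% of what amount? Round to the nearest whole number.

451,801 ÷ 1.85 ≈ 244,217.

244,217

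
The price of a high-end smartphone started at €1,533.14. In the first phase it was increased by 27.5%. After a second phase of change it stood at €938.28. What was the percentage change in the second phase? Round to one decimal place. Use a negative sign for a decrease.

After the first phase: €1,533.14 × 1.275 = €1954.7535.
Second-phase multiplier: €938.28 ÷ €1954.7535 ≈ 0.48.
That is a change of -52.0%.

-52.0%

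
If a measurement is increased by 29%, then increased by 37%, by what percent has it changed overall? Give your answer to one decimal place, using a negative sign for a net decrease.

The combined multiplier is 1.29 × 1.37 = 1.7673.
That corresponds to an increase of 76.7%.

76.7%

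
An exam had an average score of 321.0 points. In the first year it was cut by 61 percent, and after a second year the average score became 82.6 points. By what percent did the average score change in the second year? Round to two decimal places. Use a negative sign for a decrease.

-34.02%

After the first year: 321.0 × 0.39 = 125.19.
Second-year multiplier: 82.6 ÷ 125.19 ≈ 0.659797.
That is a change of -34.02%.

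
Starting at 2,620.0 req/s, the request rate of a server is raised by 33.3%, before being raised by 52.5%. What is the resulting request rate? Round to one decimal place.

5,326.0 req/s

Each change multiplies by a factor: 1.333 × 1.525 = 2.032825.
2,620.0 × 2.032825 = 5326.0015 ≈ 5,326.0.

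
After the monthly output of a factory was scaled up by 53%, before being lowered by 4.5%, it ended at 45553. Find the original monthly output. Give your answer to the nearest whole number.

Undoing the 4.5% decrease: 45553 ÷ 0.955 ≈ 47699.47644.
Undoing the 53% increase: 47699.47644 ÷ 1.53 ≈ 31176.

31176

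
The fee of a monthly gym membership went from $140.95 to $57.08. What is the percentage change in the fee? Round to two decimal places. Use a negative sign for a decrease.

-59.50%

Change: $57.08 − $140.95 = -$83.87.
Relative to the original: -$83.87 ÷ $140.95 ≈ -59.50%.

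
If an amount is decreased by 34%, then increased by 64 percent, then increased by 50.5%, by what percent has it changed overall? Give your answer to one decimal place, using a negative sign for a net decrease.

The combined multiplier is 0.66 × 1.64 × 1.505 = 1.629012.
That corresponds to an increase of 62.9%.

62.9%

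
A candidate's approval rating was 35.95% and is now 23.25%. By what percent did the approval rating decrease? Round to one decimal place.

35.3%

The change is 23.25 − 35.95 = -12.70 percentage points.
Relative to the original 35.95%, that is -12.70 ÷ 35.95 ≈ -35.3%.
So the approval rating fell by 35.3%.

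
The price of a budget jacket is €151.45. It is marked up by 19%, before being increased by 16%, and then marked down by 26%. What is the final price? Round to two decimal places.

€154.71

Each change multiplies by a factor: 1.19 × 1.16 × 0.74 = 1.021496.
€151.45 × 1.021496 = €154.7055692 ≈ €154.71.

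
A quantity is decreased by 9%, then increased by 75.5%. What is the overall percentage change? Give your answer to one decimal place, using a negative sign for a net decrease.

The combined multiplier is 0.91 × 1.755 = 1.59705.
That corresponds to an increase of 59.7%.

59.7%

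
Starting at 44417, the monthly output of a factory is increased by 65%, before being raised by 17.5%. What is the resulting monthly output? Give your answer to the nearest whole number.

Apply the 65% increase: 44417 × 1.65 = 73288.05.
17.5% increase: 73288.05 × 1.175 = 86113.45875 ≈ 86113.

86113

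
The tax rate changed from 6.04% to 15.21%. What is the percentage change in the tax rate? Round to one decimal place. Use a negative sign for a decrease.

The change is 15.21 − 6.04 = 9.17 percentage points.
Relative to the original 6.04%, that is 9.17 ÷ 6.04 ≈ 151.8%.

151.8%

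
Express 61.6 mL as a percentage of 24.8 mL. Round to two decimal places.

61.6 mL ÷ 24.8 mL ≈ 248.39%.

248.39%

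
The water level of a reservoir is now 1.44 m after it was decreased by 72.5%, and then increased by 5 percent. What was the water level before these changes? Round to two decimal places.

4.99 m

Undoing the 5% increase: 1.44 ÷ 1.05 ≈ 1.371429.
Undoing the 72.5% decrease: 1.371429 ÷ 0.275 ≈ 4.99 m.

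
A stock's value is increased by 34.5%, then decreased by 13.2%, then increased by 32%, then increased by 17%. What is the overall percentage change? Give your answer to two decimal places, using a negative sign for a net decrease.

80.30%

A 34.5% increase multiplies by 1.345.
Then a 13.2% decrease: 1.345 × 0.868 = 1.16746.
Then a 32% increase: 1.16746 × 1.32 = 1.5410472.
Then a 17% increase: 1.5410472 × 1.17 = 1.803025224.
Overall factor 1.803025224, i.e. 80.30%.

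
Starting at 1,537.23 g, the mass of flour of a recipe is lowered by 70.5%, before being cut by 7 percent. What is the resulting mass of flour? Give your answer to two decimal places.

After the 70.5% decrease: 1,537.23 × 0.295 = 453.48285.
Apply the 7% decrease: 453.48285 × 0.93 = 421.7390505 ≈ 421.74.

421.74 g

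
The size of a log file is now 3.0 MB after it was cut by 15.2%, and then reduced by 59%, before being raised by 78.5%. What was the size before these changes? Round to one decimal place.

4.8 MB

Undoing the 78.5% increase: 3.0 ÷ 1.785 ≈ 1.680672.
Undoing the 59% decrease: 1.680672 ÷ 0.41 = 4.0992.
Undoing the 15.2% decrease: 4.0992 ÷ 0.848 ≈ 4.8 MB.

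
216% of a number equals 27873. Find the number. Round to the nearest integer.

27873 ÷ 2.16 ≈ 12904.

12904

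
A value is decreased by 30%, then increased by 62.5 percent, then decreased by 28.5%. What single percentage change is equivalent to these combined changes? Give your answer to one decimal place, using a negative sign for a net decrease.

A 30% decrease multiplies by 0.7.
Then a 62.5% increase: 0.7 × 1.625 = 1.1375.
Then a 28.5% decrease: 1.1375 × 0.715 = 0.8133125.
Overall factor 0.8133125, i.e. -18.7%.

-18.7%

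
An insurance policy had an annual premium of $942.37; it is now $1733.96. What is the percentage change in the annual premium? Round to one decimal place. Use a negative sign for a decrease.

Change: $1733.96 − $942.37 = $791.59.
Relative to the original: $791.59 ÷ $942.37 ≈ 84.0%.

84.0%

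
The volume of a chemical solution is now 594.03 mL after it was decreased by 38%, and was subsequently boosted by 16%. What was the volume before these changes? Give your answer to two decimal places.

825.96 mL

The overall multiplier applied was 0.62 × 1.16 = 0.7192.
So the original volume was 594.03 ÷ 0.7192 ≈ 825.96 mL.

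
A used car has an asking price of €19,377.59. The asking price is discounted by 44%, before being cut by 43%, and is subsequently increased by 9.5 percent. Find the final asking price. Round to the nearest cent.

€6,772.93

Each change multiplies by a factor: 0.56 × 0.57 × 1.095 = 0.349524.
€19,377.59 × 0.349524 = €6772.93276716 ≈ €6,772.93.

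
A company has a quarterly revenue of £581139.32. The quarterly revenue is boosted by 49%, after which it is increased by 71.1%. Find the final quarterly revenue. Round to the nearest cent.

£1481550.77

Apply the 49% increase: £581139.32 × 1.49 = £865897.5868.
71.1% increase: £865897.5868 × 1.711 = £1481550.7710148 ≈ £1481550.77.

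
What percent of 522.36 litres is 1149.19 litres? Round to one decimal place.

1149.19 litres ÷ 522.36 litres ≈ 220.0%.

220.0%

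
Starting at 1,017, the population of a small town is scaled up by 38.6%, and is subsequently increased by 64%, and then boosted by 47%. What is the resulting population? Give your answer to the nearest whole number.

3,398

Each change multiplies by a factor: 1.386 × 1.64 × 1.47 = 3.3413688.
1,017 × 3.3413688 = 3398.1720696 ≈ 3,398.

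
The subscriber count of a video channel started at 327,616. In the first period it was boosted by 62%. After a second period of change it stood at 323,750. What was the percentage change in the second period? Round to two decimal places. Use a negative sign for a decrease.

-39.00%

After the first period: 327,616 × 1.62 = 530737.92.
Second-period multiplier: 323,750 ÷ 530737.92 ≈ 0.61.
That is a change of -39.00%.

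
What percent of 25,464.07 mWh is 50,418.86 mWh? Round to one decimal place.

198.0%

50,418.86 mWh ÷ 25,464.07 mWh ≈ 198.0%.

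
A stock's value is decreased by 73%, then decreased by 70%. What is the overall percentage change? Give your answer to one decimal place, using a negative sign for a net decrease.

-91.9%

A 73% decrease multiplies by 0.27.
Then a 70% decrease: 0.27 × 0.3 = 0.081.
Overall factor 0.081, i.e. -91.9%.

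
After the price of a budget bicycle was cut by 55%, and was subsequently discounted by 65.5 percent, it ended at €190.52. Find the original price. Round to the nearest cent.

The overall multiplier applied was 0.45 × 0.345 = 0.15525.
So the original price was €190.52 ÷ 0.15525 ≈ €1,227.18.

€1,227.18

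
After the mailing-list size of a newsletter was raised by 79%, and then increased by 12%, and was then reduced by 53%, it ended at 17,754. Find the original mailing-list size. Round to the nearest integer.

Undoing the 53% decrease: 17,754 ÷ 0.47 ≈ 37774.468085.
Undoing the 12% increase: 37774.468085 ÷ 1.12 ≈ 33727.203647.
Undoing the 79% increase: 33727.203647 ÷ 1.79 ≈ 18,842.

18,842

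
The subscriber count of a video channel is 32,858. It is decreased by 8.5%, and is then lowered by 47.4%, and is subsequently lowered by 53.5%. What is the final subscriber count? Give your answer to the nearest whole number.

7,354

8.5% decrease: 32,858 × 0.915 = 30065.07.
After the 47.4% decrease: 30065.07 × 0.526 = 15814.22682.
Apply the 53.5% decrease: 15814.22682 × 0.465 = 7353.6154713 ≈ 7,354.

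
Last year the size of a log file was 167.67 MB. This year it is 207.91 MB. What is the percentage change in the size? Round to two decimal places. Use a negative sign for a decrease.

Change: 207.91 − 167.67 = 40.24.
Relative to the original: 40.24 ÷ 167.67 ≈ 24.00%.

24.00%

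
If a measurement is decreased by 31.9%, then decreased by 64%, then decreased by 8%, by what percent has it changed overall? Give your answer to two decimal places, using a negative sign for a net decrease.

The combined multiplier is 0.681 × 0.36 × 0.92 = 0.2255472.
That corresponds to a decrease of 77.45%.

-77.45%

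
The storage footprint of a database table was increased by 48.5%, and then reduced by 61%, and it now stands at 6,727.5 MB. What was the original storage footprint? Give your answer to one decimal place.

The overall multiplier applied was 1.485 × 0.39 = 0.57915.
So the original storage footprint was 6,727.5 ÷ 0.57915 ≈ 11,616.2 MB.

11,616.2 MB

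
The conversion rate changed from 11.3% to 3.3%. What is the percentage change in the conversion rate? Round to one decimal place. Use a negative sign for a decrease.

The change is 3.3 − 11.3 = -8.0 percentage points.
Relative to the original 11.3%, that is -8.0 ÷ 11.3 ≈ -70.8%.

-70.8%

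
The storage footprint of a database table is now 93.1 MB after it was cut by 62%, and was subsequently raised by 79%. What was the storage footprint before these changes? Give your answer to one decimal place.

136.9 MB

The overall multiplier applied was 0.38 × 1.79 = 0.6802.
So the original storage footprint was 93.1 ÷ 0.6802 ≈ 136.9 MB.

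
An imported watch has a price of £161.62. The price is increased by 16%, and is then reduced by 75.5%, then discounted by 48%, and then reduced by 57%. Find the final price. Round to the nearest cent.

Each change multiplies by a factor: 1.16 × 0.245 × 0.52 × 0.43 = 0.06354712.
£161.62 × 0.06354712 = £10.2704855344 ≈ £10.27.

£10.27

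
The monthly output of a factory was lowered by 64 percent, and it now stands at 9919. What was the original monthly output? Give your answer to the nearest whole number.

27553

The overall multiplier applied was 0.36.
So the original monthly output was 9919 ÷ 0.36 ≈ 27553.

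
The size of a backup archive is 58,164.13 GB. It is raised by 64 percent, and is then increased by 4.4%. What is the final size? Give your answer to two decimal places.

99,586.30 GB

Each change multiplies by a factor: 1.64 × 1.044 = 1.71216.
58,164.13 × 1.71216 = 99586.2968208 ≈ 99,586.30.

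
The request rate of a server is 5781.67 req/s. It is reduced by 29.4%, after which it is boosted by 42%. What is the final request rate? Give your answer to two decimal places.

After the 29.4% decrease: 5781.67 × 0.706 = 4081.85902.
Apply the 42% increase: 4081.85902 × 1.42 = 5796.2398084 ≈ 5796.24.

5796.24 req/s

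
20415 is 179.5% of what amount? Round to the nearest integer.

20415 ÷ 1.795 ≈ 11373.

11373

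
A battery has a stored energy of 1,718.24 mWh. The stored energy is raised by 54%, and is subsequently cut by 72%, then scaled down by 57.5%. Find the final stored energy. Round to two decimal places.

314.88 mWh

Apply the 54% increase: 1,718.24 × 1.54 = 2646.0896.
72% decrease: 2646.0896 × 0.28 = 740.905088.
Apply the 57.5% decrease: 740.905088 × 0.425 = 314.8846624 ≈ 314.88.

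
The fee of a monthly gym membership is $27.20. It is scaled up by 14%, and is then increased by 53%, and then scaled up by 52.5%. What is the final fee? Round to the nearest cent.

$72.35

14% increase: $27.20 × 1.14 = $31.008.
After the 53% increase: $31.008 × 1.53 = $47.44224.
52.5% increase: $47.44224 × 1.525 = $72.349416 ≈ $72.35.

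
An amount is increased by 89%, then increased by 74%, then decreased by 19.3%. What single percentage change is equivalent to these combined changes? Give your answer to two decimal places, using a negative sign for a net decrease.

165.39%

An 89% increase multiplies by 1.89.
Then a 74% increase: 1.89 × 1.74 = 3.2886.
Then a 19.3% decrease: 3.2886 × 0.807 = 2.6539002.
Overall factor 2.6539002, i.e. 165.39%.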